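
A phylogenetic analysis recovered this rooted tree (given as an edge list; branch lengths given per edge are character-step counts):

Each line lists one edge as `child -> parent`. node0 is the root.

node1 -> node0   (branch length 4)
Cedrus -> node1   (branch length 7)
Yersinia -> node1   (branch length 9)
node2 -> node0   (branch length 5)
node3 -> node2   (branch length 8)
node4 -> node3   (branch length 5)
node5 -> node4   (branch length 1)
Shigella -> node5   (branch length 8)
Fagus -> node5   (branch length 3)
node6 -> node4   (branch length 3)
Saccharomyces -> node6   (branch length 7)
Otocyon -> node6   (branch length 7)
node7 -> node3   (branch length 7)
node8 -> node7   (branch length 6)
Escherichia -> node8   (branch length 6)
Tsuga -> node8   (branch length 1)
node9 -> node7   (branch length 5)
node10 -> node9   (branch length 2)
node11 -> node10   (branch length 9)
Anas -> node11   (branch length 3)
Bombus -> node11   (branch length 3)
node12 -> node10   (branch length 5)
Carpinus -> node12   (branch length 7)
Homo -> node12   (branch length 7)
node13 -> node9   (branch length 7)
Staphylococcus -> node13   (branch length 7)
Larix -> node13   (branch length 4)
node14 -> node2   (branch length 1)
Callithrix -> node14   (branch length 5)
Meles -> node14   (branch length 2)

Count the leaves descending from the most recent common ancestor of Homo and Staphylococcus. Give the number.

The MRCA of Homo and Staphylococcus is the node subtending (((Anas,Bombus),(Carpinus,Homo)),(Staphylococcus,Larix)).
That clade contains 6 terminal taxa: Anas, Bombus, Carpinus, Homo, Larix, Staphylococcus.

6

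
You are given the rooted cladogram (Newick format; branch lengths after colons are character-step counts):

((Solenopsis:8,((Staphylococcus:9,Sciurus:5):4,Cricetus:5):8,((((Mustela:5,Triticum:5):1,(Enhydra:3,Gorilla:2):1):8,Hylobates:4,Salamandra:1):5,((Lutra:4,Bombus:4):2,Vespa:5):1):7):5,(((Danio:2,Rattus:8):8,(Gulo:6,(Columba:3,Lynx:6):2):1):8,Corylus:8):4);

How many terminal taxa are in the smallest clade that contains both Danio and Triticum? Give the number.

The MRCA of Danio and Triticum is the root, so the clade is the entire tree.
That clade contains 19 terminal taxa: Bombus, Columba, Corylus, Cricetus, Danio, Enhydra, Gorilla, Gulo, Hylobates, Lutra, Lynx, Mustela, Rattus, Salamandra, Sciurus, Solenopsis, Staphylococcus, Triticum, Vespa.

19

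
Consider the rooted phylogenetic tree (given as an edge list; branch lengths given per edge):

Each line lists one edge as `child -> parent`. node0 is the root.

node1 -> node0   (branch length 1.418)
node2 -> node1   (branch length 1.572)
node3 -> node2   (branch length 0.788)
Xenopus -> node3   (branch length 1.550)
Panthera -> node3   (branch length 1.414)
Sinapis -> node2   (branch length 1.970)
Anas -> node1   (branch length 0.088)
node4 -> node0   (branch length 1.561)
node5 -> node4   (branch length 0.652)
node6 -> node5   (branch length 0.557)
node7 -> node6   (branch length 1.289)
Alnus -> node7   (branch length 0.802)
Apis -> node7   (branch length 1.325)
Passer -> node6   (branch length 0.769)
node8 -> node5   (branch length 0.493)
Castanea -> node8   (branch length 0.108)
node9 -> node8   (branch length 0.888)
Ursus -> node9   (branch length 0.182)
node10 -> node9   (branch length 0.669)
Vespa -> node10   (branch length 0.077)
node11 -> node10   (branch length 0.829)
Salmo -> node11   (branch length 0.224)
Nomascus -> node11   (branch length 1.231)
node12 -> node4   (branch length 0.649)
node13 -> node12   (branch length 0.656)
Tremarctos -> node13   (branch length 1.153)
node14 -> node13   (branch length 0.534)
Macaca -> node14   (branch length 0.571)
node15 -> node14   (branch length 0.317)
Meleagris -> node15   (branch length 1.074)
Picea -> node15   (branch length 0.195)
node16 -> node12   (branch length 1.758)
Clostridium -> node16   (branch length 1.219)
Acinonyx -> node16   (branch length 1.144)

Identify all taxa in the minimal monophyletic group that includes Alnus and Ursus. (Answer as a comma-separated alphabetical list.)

Alnus, Apis, Castanea, Nomascus, Passer, Salmo, Ursus, Vespa

Tracing Alnus: it sits inside (Alnus,Apis).
Tracing Ursus: it sits inside (Ursus,(Vespa,(Salmo,Nomascus))).
The smallest clade enclosing both is (((Alnus,Apis),Passer),(Castanea,(Ursus,(Vespa,(Salmo,Nomascus))))); the answer is its 8 terminal taxa in alphabetical order.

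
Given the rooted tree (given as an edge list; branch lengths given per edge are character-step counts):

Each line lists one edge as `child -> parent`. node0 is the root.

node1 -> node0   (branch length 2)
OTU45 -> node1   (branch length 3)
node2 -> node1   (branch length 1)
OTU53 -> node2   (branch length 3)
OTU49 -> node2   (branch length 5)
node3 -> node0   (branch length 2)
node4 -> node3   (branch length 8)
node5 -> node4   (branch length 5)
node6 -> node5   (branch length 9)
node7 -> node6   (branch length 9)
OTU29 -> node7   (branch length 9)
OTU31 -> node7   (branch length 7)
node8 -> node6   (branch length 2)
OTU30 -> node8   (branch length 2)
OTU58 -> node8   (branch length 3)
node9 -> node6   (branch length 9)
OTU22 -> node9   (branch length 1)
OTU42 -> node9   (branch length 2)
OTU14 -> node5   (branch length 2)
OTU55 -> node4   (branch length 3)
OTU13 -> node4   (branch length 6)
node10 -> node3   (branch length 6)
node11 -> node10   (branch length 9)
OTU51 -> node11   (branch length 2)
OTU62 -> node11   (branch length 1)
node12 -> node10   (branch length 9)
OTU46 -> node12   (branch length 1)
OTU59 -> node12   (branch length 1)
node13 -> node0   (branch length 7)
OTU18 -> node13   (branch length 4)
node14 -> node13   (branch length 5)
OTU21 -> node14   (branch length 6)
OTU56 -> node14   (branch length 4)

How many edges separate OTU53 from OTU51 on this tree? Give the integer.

The MRCA of OTU53 and OTU51 is the root of the tree.
From OTU53 up to that node: 3 branches. From OTU51 up to the same node: 4 branches. Total: 3 + 4 = 7.

7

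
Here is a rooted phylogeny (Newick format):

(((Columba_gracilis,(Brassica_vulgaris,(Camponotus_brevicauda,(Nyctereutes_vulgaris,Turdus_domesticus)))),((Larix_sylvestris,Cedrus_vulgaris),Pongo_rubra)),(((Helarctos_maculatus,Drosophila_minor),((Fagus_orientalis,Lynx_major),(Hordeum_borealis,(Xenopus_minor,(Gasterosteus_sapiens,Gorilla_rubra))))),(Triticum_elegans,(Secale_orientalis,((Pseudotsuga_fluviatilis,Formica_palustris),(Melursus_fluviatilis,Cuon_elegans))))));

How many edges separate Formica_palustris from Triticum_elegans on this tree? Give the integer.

The MRCA of Formica_palustris and Triticum_elegans is the node subtending (Triticum_elegans,(Secale_orientalis,((Pseudotsuga_fluviatilis,Formica_palustris),(Melursus_fluviatilis,Cuon_elegans)))).
From Formica_palustris up to that node: 4 branches. From Triticum_elegans up to the same node: 1 branch. Total: 4 + 1 = 5.

5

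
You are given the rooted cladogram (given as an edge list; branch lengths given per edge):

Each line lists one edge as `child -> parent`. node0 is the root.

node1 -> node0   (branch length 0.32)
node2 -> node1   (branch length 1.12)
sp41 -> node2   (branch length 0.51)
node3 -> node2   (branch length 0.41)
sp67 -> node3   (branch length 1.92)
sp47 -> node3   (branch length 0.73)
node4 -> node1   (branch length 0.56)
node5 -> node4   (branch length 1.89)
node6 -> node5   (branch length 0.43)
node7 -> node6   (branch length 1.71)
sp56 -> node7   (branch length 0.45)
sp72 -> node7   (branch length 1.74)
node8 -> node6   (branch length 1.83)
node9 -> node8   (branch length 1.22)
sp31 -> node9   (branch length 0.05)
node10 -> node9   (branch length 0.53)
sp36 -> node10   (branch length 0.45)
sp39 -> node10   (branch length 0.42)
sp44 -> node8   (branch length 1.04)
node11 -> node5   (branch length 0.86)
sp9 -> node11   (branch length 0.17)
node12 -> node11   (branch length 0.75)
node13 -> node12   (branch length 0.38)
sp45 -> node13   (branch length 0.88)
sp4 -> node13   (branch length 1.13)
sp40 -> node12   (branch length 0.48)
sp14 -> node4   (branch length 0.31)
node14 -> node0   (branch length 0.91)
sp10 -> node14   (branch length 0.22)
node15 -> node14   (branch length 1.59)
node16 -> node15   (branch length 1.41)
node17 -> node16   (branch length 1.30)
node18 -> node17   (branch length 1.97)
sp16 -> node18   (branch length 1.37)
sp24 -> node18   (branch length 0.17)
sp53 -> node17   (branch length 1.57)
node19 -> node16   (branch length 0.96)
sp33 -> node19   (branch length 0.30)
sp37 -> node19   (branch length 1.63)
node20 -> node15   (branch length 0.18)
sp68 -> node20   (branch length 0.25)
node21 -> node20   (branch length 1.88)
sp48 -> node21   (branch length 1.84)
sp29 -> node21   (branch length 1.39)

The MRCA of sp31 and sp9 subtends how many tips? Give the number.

The MRCA of sp31 and sp9 is the node subtending (((sp56,sp72),((sp31,(sp36,sp39)),sp44)),(sp9,((sp45,sp4),sp40))).
That clade contains 10 terminal taxa: sp31, sp36, sp39, sp4, sp40, sp44, sp45, sp56, sp72, sp9.

10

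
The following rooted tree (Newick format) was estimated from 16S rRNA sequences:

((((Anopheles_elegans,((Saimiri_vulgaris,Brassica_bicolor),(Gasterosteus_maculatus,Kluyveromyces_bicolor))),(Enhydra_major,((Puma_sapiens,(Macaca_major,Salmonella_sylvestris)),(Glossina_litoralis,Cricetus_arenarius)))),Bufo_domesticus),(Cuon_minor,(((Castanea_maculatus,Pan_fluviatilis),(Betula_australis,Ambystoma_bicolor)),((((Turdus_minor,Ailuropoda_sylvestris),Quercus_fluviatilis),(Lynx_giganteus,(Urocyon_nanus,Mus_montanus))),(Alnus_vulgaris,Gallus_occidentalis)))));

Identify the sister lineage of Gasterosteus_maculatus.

Kluyveromyces_bicolor

Gasterosteus_maculatus attaches to the tree at the node subtending (Gasterosteus_maculatus,Kluyveromyces_bicolor).
The other lineage descending from that same node — the sister group — is the single tip Kluyveromyces_bicolor.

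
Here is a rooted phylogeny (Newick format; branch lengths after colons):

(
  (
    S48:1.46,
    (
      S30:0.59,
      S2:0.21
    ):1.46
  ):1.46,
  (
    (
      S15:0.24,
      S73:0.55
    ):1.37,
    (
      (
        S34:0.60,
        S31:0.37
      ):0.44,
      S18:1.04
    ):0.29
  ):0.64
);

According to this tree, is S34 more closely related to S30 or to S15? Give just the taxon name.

S15

The MRCA of S34 and S15 subtends ((S15,S73),((S34,S31),S18)) (5 taxa).
The MRCA of S34 and S30 is the root, subtending the entire tree (8 taxa).
The first is nested inside the second, so S34 shares a more recent common ancestor with S15.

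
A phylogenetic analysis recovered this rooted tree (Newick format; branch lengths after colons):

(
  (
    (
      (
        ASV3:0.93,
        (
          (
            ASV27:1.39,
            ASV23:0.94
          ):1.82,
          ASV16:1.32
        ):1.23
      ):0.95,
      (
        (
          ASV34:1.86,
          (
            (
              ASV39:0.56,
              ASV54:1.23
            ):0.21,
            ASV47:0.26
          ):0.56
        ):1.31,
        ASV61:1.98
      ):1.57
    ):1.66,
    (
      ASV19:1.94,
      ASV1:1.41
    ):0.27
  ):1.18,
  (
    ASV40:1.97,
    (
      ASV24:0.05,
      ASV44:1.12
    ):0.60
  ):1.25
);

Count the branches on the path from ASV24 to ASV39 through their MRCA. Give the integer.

The MRCA of ASV24 and ASV39 is the root of the tree.
From ASV24 up to that node: 3 branches. From ASV39 up to the same node: 7 branches. Total: 3 + 7 = 10.

10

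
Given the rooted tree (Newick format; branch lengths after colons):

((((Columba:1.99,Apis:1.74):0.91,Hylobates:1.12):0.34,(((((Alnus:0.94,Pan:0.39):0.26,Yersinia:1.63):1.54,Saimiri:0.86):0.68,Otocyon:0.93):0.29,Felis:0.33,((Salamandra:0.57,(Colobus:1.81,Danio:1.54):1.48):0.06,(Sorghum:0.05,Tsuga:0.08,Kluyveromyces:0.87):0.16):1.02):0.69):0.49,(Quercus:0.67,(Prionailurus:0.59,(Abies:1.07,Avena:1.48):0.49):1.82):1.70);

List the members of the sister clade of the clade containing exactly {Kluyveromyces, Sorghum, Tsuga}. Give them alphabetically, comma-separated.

The clade containing exactly {Kluyveromyces, Sorghum, Tsuga} attaches to the tree at the node subtending ((Salamandra,(Colobus,Danio)),(Sorghum,Tsuga,Kluyveromyces)).
The other lineage descending from that same node — the sister group — is (Salamandra,(Colobus,Danio)); its 3 tips in alphabetical order are the answer.

Colobus, Danio, Salamandra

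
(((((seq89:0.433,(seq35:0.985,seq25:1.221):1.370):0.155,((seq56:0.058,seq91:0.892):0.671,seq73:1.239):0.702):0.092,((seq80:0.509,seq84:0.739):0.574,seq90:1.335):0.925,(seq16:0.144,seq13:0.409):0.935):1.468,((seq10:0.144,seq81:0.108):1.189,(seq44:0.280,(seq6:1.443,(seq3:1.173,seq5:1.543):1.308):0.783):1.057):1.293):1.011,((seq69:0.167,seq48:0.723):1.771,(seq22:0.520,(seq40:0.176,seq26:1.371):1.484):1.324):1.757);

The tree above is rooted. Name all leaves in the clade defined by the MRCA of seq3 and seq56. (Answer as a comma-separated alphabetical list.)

seq10, seq13, seq16, seq25, seq3, seq35, seq44, seq5, seq56, seq6, seq73, seq80, seq81, seq84, seq89, seq90, seq91

Tracing seq3: it sits inside (seq3,seq5).
Tracing seq56: it sits inside (seq56,seq91).
The smallest clade enclosing both is ((((seq89,(seq35,seq25)),((seq56,seq91),seq73)),((seq80,seq84),seq90),(seq16,seq13)),((seq10,seq81),(seq44,(seq6,(seq3,seq5))))); the answer is its 17 terminal taxa in alphabetical order.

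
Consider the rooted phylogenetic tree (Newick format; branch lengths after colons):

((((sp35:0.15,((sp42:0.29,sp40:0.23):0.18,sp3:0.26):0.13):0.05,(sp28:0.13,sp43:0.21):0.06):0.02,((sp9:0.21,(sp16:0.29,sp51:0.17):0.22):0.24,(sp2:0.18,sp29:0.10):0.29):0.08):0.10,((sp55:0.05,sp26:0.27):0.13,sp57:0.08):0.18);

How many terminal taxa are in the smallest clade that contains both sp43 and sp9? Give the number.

The MRCA of sp43 and sp9 is the node subtending (((sp35,((sp42,sp40),sp3)),(sp28,sp43)),((sp9,(sp16,sp51)),(sp2,sp29))).
That clade contains 11 terminal taxa: sp16, sp2, sp28, sp29, sp3, sp35, sp40, sp42, sp43, sp51, sp9.

11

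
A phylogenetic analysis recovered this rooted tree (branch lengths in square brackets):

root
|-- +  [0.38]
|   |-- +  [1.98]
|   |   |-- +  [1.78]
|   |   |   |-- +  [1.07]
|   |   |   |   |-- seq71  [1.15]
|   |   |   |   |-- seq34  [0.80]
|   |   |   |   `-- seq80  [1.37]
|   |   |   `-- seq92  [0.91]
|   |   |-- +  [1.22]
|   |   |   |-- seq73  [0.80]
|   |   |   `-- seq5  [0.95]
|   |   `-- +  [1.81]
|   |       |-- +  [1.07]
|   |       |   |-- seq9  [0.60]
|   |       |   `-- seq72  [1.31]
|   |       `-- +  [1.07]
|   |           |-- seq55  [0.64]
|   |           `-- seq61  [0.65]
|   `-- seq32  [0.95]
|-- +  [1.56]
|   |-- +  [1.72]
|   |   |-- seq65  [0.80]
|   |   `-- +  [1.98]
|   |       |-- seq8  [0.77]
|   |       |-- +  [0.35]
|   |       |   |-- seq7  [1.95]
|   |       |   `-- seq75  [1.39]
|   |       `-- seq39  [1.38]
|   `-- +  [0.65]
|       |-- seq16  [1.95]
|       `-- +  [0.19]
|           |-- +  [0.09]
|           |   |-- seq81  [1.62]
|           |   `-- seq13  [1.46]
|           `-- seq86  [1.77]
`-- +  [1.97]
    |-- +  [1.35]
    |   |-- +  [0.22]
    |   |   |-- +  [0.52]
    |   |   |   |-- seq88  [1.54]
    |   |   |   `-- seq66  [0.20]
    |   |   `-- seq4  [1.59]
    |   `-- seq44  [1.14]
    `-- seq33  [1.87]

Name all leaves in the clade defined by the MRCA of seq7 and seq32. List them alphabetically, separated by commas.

seq13, seq16, seq32, seq33, seq34, seq39, seq4, seq44, seq5, seq55, seq61, seq65, seq66, seq7, seq71, seq72, seq73, seq75, seq8, seq80, seq81, seq86, seq88, seq9, seq92

Tracing seq7: it sits inside (seq7,seq75).
Tracing seq32: it sits inside ((((seq71,seq34,seq80),seq92),(seq73,seq5),((seq9,seq72),(seq55,seq61))),seq32).
The smallest clade enclosing both is the whole tree (their MRCA is the root), so the answer is all 25 tips in alphabetical order.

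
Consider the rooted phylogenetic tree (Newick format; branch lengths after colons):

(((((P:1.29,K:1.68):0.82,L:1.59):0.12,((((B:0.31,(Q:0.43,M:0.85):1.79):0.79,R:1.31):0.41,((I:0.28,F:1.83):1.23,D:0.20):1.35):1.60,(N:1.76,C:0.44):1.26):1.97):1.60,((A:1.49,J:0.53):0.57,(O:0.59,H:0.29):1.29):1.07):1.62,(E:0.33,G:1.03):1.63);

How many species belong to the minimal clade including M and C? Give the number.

9

The MRCA of M and C is the node subtending ((((B,(Q,M)),R),((I,F),D)),(N,C)).
That clade contains 9 terminal taxa: B, C, D, F, I, M, N, Q, R.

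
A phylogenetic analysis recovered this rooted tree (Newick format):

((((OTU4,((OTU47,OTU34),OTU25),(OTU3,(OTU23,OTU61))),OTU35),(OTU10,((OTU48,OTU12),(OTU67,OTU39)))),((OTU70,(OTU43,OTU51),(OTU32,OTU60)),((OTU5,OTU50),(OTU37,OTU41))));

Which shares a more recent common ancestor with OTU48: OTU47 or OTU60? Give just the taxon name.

OTU47

The MRCA of OTU48 and OTU47 subtends (((OTU4,((OTU47,OTU34),OTU25),(OTU3,(OTU23,OTU61))),OTU35),(OTU10,((OTU48,OTU12),(OTU67,OTU39)))) (13 taxa).
The MRCA of OTU48 and OTU60 is the root, subtending the entire tree (22 taxa).
The first is nested inside the second, so OTU48 shares a more recent common ancestor with OTU47.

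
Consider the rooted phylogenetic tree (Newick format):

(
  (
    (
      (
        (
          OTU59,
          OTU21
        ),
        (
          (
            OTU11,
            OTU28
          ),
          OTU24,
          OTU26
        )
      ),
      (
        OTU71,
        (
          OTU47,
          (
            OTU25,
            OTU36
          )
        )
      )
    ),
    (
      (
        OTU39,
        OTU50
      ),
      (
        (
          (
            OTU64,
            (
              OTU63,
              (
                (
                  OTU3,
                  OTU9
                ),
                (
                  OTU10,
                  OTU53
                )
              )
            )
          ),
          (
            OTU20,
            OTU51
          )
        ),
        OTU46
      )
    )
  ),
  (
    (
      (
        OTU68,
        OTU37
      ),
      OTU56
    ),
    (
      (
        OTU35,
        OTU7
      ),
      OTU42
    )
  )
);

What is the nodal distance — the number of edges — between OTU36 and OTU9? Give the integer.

The MRCA of OTU36 and OTU9 is the node subtending ((((OTU59,OTU21),((OTU11,OTU28),OTU24,OTU26)),(OTU71,(OTU47,(OTU25,OTU36)))),((OTU39,OTU50),(((OTU64,(OTU63,((OTU3,OTU9),(OTU10,OTU53)))),(OTU20,OTU51)),OTU46))).
From OTU36 up to that node: 5 branches. From OTU9 up to the same node: 8 branches. Total: 5 + 8 = 13.

13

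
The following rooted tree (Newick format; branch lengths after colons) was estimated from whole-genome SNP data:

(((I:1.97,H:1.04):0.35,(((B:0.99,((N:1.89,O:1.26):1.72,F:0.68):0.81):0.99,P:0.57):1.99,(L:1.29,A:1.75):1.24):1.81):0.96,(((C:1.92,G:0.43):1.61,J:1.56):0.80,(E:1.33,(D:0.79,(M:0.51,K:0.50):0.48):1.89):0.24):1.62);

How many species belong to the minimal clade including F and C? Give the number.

The MRCA of F and C is the root, so the clade is the entire tree.
That clade contains 16 terminal taxa: A, B, C, D, E, F, G, H, I, J, K, L, M, N, O, P.

16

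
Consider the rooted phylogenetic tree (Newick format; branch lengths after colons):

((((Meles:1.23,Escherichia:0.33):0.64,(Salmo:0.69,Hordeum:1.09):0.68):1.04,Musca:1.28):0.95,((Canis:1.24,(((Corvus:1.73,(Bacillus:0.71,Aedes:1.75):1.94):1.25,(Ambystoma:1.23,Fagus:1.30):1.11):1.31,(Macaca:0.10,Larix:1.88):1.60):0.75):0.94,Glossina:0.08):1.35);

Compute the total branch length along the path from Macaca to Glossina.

3.47

The path runs Macaca → … → MRCA → … → Glossina; the MRCA is the node subtending ((Canis,(((Corvus,(Bacillus,Aedes)),(Ambystoma,Fagus)),(Macaca,Larix))),Glossina).
Branch lengths along that path: 0.10 + 1.60 + 0.75 + 0.94 + 0.08 = 3.47.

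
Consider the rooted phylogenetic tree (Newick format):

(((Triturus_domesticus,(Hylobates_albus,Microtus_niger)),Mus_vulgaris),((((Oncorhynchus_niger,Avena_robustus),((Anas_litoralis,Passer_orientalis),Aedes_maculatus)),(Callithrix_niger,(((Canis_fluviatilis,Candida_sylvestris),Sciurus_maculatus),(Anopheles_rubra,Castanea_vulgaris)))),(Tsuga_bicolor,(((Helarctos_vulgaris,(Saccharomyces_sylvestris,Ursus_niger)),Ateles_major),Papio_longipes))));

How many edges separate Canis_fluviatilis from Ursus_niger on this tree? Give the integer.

The MRCA of Canis_fluviatilis and Ursus_niger is the node subtending ((((Oncorhynchus_niger,Avena_robustus),((Anas_litoralis,Passer_orientalis),Aedes_maculatus)),(Callithrix_niger,(((Canis_fluviatilis,Candida_sylvestris),Sciurus_maculatus),(Anopheles_rubra,Castanea_vulgaris)))),(Tsuga_bicolor,(((Helarctos_vulgaris,(Saccharomyces_sylvestris,Ursus_niger)),Ateles_major),Papio_longipes))).
From Canis_fluviatilis up to that node: 6 branches. From Ursus_niger up to the same node: 6 branches. Total: 6 + 6 = 12.

12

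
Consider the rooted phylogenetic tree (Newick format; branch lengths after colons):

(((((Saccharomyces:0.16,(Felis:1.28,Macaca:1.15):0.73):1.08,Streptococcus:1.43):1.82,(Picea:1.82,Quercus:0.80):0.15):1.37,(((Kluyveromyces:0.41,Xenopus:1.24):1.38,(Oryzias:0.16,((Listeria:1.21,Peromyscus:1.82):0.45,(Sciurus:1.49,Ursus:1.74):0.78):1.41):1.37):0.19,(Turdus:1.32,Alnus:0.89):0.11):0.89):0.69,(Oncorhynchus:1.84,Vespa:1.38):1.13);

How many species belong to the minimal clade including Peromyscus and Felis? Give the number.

15

The MRCA of Peromyscus and Felis is the node subtending ((((Saccharomyces,(Felis,Macaca)),Streptococcus),(Picea,Quercus)),(((Kluyveromyces,Xenopus),(Oryzias,((Listeria,Peromyscus),(Sciurus,Ursus)))),(Turdus,Alnus))).
That clade contains 15 terminal taxa: Alnus, Felis, Kluyveromyces, Listeria, Macaca, Oryzias, Peromyscus, Picea, Quercus, Saccharomyces, Sciurus, Streptococcus, Turdus, Ursus, Xenopus.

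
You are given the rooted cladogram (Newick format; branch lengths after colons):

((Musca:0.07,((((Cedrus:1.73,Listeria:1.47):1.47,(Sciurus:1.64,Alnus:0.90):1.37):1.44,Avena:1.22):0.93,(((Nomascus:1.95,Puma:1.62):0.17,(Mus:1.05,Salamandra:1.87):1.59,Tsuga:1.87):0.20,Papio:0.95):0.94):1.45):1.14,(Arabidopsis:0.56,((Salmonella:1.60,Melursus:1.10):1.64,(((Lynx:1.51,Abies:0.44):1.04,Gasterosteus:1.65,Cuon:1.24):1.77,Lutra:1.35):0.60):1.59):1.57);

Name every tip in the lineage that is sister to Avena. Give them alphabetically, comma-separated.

Avena attaches to the tree at the node subtending (((Cedrus,Listeria),(Sciurus,Alnus)),Avena).
The other lineage descending from that same node — the sister group — is ((Cedrus,Listeria),(Sciurus,Alnus)); its 4 tips in alphabetical order are the answer.

Alnus, Cedrus, Listeria, Sciurus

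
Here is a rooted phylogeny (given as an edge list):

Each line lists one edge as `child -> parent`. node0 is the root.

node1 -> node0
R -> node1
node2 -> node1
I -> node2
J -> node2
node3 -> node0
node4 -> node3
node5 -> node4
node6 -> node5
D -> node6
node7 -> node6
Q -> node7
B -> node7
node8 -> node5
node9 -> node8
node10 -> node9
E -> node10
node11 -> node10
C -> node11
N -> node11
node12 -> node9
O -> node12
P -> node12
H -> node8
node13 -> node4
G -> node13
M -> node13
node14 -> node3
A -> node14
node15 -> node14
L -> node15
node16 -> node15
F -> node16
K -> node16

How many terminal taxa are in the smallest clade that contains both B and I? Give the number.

18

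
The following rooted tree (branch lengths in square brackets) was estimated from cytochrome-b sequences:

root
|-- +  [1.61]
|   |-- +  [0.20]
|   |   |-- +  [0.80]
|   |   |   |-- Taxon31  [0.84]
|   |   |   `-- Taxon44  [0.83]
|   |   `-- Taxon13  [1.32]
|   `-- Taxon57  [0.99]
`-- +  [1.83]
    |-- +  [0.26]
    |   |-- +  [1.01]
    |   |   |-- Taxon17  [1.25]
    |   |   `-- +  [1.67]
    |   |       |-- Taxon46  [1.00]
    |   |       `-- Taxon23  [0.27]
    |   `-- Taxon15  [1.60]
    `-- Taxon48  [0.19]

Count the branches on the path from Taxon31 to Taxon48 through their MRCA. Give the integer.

6

The MRCA of Taxon31 and Taxon48 is the root of the tree.
From Taxon31 up to that node: 4 branches. From Taxon48 up to the same node: 2 branches. Total: 4 + 2 = 6.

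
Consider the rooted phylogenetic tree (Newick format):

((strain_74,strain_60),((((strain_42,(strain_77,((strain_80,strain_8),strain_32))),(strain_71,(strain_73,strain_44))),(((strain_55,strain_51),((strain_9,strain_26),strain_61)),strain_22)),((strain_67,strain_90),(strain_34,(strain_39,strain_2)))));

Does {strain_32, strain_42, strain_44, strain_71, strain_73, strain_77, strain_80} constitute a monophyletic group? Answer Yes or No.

The MRCA of the listed taxa subtends ((strain_42,(strain_77,((strain_80,strain_8),strain_32))),(strain_71,(strain_73,strain_44))).
That clade also contains strain_8, which is not in the proposed group, so the group is not monophyletic.

No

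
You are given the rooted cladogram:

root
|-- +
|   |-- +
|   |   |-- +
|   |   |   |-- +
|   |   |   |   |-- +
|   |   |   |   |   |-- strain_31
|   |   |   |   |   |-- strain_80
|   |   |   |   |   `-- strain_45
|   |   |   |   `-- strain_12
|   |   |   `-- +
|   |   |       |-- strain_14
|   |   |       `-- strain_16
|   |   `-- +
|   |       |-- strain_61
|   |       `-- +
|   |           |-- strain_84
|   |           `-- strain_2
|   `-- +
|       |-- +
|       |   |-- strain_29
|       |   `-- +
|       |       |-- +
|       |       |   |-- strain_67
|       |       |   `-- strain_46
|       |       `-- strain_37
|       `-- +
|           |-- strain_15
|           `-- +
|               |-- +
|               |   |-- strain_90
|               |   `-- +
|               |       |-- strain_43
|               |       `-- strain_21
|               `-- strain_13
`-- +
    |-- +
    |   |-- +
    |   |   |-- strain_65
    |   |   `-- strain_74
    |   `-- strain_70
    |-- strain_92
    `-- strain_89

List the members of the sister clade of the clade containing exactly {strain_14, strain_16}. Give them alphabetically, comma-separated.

strain_12, strain_31, strain_45, strain_80

The clade containing exactly {strain_14, strain_16} attaches to the tree at the node subtending (((strain_31,strain_80,strain_45),strain_12),(strain_14,strain_16)).
The other lineage descending from that same node — the sister group — is ((strain_31,strain_80,strain_45),strain_12); its 4 tips in alphabetical order are the answer.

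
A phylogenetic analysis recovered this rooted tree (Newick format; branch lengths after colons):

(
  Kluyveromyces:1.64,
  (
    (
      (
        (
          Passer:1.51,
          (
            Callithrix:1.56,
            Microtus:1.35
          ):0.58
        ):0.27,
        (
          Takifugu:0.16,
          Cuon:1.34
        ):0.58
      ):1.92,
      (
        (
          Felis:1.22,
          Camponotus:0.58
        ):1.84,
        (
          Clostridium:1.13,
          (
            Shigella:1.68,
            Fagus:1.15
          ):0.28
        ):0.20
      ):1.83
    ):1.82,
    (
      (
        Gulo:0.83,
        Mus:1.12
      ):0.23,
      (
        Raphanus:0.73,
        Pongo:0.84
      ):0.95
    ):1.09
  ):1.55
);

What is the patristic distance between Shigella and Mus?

8.25

The path runs Shigella → … → MRCA → … → Mus; the MRCA is the node subtending ((((Passer,(Callithrix,Microtus)),(Takifugu,Cuon)),((Felis,Camponotus),(Clostridium,(Shigella,Fagus)))),((Gulo,Mus),(Raphanus,Pongo))).
Branch lengths along that path: 1.68 + 0.28 + 0.20 + 1.83 + 1.82 + 1.09 + 0.23 + 1.12 = 8.25.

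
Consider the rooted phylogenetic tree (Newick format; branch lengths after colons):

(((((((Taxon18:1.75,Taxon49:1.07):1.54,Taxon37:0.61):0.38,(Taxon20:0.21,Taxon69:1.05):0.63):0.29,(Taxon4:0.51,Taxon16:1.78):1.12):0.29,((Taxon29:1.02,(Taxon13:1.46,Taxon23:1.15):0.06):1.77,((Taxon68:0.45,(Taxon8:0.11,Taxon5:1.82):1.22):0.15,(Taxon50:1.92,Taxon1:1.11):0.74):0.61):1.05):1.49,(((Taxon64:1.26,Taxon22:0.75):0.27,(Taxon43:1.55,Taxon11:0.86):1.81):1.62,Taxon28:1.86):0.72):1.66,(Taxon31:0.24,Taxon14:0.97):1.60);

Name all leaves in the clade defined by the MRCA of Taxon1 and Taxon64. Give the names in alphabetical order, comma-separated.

Tracing Taxon1: it sits inside (Taxon50,Taxon1).
Tracing Taxon64: it sits inside (Taxon64,Taxon22).
The smallest clade enclosing both is ((((((Taxon18,Taxon49),Taxon37),(Taxon20,Taxon69)),(Taxon4,Taxon16)),((Taxon29,(Taxon13,Taxon23)),((Taxon68,(Taxon8,Taxon5)),(Taxon50,Taxon1)))),(((Taxon64,Taxon22),(Taxon43,Taxon11)),Taxon28)); the answer is its 20 terminal taxa in alphabetical order.

Taxon1, Taxon11, Taxon13, Taxon16, Taxon18, Taxon20, Taxon22, Taxon23, Taxon28, Taxon29, Taxon37, Taxon4, Taxon43, Taxon49, Taxon5, Taxon50, Taxon64, Taxon68, Taxon69, Taxon8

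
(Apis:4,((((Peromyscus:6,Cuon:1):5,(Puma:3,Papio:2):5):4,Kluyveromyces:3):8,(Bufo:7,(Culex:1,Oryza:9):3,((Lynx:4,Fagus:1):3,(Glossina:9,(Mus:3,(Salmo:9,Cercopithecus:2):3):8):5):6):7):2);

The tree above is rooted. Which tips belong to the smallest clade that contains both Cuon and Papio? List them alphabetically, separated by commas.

Cuon, Papio, Peromyscus, Puma

Tracing Cuon: it sits inside (Peromyscus,Cuon).
Tracing Papio: it sits inside (Puma,Papio).
The smallest clade enclosing both is ((Peromyscus,Cuon),(Puma,Papio)); the answer is its 4 terminal taxa in alphabetical order.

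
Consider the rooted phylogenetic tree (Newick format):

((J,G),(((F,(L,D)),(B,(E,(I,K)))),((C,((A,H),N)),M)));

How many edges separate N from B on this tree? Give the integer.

7

The MRCA of N and B is the node subtending (((F,(L,D)),(B,(E,(I,K)))),((C,((A,H),N)),M)).
From N up to that node: 4 branches. From B up to the same node: 3 branches. Total: 4 + 3 = 7.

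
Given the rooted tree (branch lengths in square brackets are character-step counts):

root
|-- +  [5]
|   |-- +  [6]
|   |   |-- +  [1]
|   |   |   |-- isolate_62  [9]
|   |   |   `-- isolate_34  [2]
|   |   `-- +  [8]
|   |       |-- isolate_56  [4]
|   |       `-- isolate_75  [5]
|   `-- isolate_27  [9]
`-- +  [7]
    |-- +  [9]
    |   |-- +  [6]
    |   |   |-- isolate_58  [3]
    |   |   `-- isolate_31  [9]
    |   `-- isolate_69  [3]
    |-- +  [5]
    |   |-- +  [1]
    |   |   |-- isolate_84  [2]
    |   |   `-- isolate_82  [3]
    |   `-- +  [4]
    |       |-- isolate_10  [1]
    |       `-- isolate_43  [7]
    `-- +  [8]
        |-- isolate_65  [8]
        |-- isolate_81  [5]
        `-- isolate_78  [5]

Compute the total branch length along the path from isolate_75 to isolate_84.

The path runs isolate_75 → … → MRCA → … → isolate_84; the MRCA is the root of the tree.
Branch lengths along that path: 5 + 8 + 6 + 5 + 7 + 5 + 1 + 2 = 39.

39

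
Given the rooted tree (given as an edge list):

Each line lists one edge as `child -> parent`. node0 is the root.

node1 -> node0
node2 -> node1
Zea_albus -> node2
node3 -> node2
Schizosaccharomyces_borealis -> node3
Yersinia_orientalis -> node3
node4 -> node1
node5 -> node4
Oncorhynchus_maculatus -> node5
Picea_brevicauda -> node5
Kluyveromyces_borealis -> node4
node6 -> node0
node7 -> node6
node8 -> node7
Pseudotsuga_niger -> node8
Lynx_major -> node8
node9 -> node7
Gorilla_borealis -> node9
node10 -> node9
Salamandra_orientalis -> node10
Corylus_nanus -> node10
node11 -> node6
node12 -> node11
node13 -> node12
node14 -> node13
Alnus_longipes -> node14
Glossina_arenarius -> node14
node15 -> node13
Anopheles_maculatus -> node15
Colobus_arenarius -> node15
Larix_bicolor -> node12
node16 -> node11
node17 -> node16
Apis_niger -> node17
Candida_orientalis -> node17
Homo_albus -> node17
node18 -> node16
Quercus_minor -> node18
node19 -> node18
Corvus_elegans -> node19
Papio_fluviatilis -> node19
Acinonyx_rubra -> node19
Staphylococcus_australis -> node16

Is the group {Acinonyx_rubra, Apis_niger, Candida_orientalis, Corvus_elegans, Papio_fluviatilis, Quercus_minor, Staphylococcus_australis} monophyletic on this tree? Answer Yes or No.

No

The MRCA of the listed taxa subtends ((Apis_niger,Candida_orientalis,Homo_albus),(Quercus_minor,(Corvus_elegans,Papio_fluviatilis,Acinonyx_rubra)),Staphylococcus_australis).
That clade also contains Homo_albus, which is not in the proposed group, so the group is not monophyletic.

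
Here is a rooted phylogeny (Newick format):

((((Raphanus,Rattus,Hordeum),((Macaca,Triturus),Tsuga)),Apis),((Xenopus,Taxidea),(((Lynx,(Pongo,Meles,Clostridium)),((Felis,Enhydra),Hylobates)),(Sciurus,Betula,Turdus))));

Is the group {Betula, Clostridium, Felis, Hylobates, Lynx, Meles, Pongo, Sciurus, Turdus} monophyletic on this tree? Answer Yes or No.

The MRCA of the listed taxa subtends (((Lynx,(Pongo,Meles,Clostridium)),((Felis,Enhydra),Hylobates)),(Sciurus,Betula,Turdus)).
That clade also contains Enhydra, which is not in the proposed group, so the group is not monophyletic.

No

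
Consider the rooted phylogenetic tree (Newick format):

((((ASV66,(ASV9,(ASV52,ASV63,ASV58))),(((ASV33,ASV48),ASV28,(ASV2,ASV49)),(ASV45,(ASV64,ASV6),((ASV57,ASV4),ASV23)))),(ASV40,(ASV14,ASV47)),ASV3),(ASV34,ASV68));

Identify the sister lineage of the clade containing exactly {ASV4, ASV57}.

The clade containing exactly {ASV4, ASV57} attaches to the tree at the node subtending ((ASV57,ASV4),ASV23).
The other lineage descending from that same node — the sister group — is the single tip ASV23.

ASV23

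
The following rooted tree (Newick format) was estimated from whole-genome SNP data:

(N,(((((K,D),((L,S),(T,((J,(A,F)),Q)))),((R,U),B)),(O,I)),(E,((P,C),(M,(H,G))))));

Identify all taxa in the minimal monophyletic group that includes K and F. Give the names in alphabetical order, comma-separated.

A, D, F, J, K, L, Q, S, T

Tracing K: it sits inside (K,D).
Tracing F: it sits inside (A,F).
The smallest clade enclosing both is ((K,D),((L,S),(T,((J,(A,F)),Q)))); the answer is its 9 terminal taxa in alphabetical order.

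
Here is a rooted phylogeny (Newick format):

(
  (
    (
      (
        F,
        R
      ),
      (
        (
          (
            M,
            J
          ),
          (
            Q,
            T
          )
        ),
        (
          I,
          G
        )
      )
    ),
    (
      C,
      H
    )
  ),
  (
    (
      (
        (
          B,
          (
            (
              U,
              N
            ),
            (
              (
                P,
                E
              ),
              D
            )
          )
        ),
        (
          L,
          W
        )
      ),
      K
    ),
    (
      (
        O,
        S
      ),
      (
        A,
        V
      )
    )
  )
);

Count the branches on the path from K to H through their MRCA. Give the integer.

The MRCA of K and H is the root of the tree.
From K up to that node: 3 branches. From H up to the same node: 3 branches. Total: 3 + 3 = 6.

6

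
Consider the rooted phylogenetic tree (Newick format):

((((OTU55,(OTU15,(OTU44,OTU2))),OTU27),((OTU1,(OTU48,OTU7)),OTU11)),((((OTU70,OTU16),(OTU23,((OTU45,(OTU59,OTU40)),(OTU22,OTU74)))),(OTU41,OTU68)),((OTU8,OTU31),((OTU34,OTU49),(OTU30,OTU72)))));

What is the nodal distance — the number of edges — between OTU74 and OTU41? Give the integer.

7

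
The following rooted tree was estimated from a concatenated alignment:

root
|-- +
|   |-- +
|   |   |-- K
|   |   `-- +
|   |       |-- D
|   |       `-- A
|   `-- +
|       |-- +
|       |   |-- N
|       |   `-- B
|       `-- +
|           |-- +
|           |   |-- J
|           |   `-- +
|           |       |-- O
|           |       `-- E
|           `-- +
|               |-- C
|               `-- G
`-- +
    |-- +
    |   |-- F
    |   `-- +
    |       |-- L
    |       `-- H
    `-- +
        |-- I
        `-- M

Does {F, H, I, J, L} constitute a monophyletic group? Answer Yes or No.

No

The MRCA of the listed taxa is the root, so the smallest clade containing them is the whole tree.
That clade also contains A, B, C, D, E, G, K, M, N, O, which are not in the proposed group, so the group is not monophyletic.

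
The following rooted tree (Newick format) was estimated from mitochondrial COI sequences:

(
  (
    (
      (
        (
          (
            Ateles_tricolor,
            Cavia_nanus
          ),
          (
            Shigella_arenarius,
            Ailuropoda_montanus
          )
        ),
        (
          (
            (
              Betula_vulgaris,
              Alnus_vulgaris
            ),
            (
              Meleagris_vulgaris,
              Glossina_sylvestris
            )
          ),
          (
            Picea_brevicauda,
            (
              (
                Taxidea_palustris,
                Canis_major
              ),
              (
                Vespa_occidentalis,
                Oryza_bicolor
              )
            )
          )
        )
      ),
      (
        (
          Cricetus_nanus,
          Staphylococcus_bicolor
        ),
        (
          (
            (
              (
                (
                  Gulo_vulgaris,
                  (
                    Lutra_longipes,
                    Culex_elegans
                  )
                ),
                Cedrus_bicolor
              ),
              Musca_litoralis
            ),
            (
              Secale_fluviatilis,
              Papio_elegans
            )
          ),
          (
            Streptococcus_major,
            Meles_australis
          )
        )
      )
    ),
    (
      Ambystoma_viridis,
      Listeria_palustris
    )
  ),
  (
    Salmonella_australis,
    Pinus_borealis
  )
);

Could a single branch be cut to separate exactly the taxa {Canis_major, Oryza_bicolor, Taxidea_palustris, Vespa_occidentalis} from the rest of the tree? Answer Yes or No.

The most recent common ancestor of these taxa subtends ((Taxidea_palustris,Canis_major),(Vespa_occidentalis,Oryza_bicolor)).
That clade has exactly 4 tips — every listed taxon and nothing else — so the group is monophyletic.

Yes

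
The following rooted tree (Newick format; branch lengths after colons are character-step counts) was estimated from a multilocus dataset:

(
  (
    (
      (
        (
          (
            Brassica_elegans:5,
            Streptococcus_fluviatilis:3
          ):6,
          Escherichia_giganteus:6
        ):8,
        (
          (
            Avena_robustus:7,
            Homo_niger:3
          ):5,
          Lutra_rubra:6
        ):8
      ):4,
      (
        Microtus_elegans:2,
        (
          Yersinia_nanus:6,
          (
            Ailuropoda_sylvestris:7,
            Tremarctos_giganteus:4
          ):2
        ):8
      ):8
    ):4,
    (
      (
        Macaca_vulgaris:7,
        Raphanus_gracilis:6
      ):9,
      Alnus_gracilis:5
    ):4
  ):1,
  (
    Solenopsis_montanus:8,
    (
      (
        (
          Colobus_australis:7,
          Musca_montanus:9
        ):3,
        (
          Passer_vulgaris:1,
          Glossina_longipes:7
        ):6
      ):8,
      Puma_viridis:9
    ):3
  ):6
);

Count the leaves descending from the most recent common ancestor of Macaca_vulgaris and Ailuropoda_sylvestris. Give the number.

13

The MRCA of Macaca_vulgaris and Ailuropoda_sylvestris is the node subtending (((((Brassica_elegans,Streptococcus_fluviatilis),Escherichia_giganteus),((Avena_robustus,Homo_niger),Lutra_rubra)),(Microtus_elegans,(Yersinia_nanus,(Ailuropoda_sylvestris,Tremarctos_giganteus)))),((Macaca_vulgaris,Raphanus_gracilis),Alnus_gracilis)).
That clade contains 13 terminal taxa: Ailuropoda_sylvestris, Alnus_gracilis, Avena_robustus, Brassica_elegans, Escherichia_giganteus, Homo_niger, Lutra_rubra, Macaca_vulgaris, Microtus_elegans, Raphanus_gracilis, Streptococcus_fluviatilis, Tremarctos_giganteus, Yersinia_nanus.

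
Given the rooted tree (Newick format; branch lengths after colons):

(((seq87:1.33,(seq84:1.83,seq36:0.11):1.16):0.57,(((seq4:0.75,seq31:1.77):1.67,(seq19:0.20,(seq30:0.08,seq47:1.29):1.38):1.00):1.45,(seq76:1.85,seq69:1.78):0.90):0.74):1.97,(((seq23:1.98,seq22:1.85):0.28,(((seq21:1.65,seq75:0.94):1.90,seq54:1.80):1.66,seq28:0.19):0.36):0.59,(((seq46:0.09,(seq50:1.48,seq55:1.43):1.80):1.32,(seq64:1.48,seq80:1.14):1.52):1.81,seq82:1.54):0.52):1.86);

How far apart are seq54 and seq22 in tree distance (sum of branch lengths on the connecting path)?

5.95

The path runs seq54 → … → MRCA → … → seq22; the MRCA is the node subtending ((seq23,seq22),(((seq21,seq75),seq54),seq28)).
Branch lengths along that path: 1.80 + 1.66 + 0.36 + 0.28 + 1.85 = 5.95.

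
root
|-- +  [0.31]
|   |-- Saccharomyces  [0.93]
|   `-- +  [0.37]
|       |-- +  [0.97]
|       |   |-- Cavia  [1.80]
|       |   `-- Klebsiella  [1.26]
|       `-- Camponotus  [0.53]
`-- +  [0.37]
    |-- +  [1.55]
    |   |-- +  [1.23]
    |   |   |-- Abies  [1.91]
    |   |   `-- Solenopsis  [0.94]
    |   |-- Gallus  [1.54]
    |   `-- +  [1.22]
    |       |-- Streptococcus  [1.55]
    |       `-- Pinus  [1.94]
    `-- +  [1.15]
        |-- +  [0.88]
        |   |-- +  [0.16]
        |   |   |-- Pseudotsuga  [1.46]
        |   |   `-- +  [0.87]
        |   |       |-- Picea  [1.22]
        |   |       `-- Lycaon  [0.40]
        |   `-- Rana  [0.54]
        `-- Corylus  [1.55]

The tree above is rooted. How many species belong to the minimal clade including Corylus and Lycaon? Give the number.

5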